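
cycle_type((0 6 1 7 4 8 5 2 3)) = 9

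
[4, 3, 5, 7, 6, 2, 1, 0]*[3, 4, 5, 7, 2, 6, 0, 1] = [2, 7, 6, 1, 0, 5, 4, 3]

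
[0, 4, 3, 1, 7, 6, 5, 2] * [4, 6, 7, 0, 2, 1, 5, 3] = [4, 2, 0, 6, 3, 5, 1, 7] 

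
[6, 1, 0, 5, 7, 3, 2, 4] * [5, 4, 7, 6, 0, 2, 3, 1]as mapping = [0→3, 1→4, 2→5, 3→2, 4→1, 5→6, 6→7, 7→0]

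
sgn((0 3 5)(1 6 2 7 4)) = 1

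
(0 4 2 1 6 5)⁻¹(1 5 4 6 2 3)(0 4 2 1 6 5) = (0 2 5 1 3 6)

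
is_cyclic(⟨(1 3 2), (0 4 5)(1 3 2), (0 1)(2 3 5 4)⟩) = no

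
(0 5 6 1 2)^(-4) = (0 5 6 1 2)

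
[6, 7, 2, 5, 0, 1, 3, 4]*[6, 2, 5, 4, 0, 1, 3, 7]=[3, 7, 5, 1, 6, 2, 4, 0]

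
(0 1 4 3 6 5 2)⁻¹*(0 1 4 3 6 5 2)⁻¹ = (0 5 3 1 2 6 4)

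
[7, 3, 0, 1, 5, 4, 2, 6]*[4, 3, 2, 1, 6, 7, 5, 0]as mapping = [0→0, 1→1, 2→4, 3→3, 4→7, 5→6, 6→2, 7→5]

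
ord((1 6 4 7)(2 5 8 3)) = 4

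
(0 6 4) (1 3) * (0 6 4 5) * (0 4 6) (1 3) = (0 6 5 4) 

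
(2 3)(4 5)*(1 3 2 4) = (1 3 4 5)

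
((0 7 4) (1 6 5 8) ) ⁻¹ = (0 4 7) (1 8 5 6) 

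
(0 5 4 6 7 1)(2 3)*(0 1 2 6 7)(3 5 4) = (0 4 7 2 5 3 6)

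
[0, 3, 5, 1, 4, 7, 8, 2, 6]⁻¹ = [0, 3, 7, 1, 4, 2, 8, 5, 6]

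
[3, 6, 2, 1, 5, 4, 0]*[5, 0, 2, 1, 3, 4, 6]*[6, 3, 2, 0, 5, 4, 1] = [3, 1, 2, 6, 5, 0, 4]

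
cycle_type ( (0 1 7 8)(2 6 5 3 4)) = 4.5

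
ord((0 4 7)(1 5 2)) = 3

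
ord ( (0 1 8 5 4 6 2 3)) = 8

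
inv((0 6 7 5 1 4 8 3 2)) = (0 2 3 8 4 1 5 7 6)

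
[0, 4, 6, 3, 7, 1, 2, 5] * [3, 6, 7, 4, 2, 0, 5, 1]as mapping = [0→3, 1→2, 2→5, 3→4, 4→1, 5→6, 6→7, 7→0]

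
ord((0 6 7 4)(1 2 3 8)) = 4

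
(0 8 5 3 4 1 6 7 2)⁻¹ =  (0 2 7 6 1 4 3 5 8)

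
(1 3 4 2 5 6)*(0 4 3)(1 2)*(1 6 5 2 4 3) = (0 3 1)(4 6)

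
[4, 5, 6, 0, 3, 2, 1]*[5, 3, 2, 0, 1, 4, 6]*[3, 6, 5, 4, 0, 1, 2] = [6, 0, 2, 1, 3, 5, 4]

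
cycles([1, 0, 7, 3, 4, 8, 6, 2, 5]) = (0 1)(2 7)(5 8)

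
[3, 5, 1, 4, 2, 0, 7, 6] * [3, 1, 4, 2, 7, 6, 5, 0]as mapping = [0→2, 1→6, 2→1, 3→7, 4→4, 5→3, 6→0, 7→5]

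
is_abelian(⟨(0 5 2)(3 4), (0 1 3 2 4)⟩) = no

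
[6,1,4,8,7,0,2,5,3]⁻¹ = [5,1,6,8,2,7,0,4,3]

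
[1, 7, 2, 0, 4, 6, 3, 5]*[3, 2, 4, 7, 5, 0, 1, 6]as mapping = [0→2, 1→6, 2→4, 3→3, 4→5, 5→1, 6→7, 7→0]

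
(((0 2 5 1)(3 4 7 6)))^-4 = ()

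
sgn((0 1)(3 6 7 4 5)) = -1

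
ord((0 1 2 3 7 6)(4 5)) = 6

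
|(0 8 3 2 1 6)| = 6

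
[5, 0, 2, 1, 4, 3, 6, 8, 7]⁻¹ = [1, 3, 2, 5, 4, 0, 6, 8, 7]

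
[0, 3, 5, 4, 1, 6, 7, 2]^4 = [0, 3, 2, 4, 1, 5, 6, 7]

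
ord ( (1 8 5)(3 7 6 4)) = 12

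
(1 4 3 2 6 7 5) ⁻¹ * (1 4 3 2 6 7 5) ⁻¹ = (1 7 2 4 5 6 3) 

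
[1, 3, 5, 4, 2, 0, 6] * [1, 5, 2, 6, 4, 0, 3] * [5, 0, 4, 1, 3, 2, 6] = [2, 6, 5, 3, 4, 0, 1]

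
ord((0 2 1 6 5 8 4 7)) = 8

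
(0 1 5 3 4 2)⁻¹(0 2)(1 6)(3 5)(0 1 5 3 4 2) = (0 1)(3 4)(5 6)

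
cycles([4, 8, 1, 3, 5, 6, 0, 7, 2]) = (0 4 5 6)(1 8 2)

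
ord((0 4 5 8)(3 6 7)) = 12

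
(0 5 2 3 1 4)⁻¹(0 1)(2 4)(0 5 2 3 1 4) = (0 3)(4 5)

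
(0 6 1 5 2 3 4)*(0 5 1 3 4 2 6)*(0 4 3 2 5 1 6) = (0 4 1 6 2 3 5)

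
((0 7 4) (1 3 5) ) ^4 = (0 7 4) (1 3 5) 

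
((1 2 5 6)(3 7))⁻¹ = (1 6 5 2)(3 7)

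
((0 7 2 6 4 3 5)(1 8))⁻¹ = (0 5 3 4 6 2 7)(1 8)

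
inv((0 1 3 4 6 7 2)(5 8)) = (0 2 7 6 4 3 1)(5 8)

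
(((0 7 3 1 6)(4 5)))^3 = (0 1 7 6 3)(4 5)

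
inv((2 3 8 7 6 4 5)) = (2 5 4 6 7 8 3)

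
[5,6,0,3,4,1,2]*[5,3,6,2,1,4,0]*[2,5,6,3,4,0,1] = [4,2,0,6,5,3,1]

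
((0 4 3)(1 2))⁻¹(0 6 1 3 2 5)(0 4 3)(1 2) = (0 1 5 4 6 2)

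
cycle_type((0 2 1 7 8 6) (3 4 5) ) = 3.6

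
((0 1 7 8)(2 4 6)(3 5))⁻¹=(0 8 7 1)(2 6 4)(3 5)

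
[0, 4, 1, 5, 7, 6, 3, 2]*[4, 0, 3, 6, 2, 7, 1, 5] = [4, 2, 0, 7, 5, 1, 6, 3] 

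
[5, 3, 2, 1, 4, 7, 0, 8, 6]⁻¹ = [6, 3, 2, 1, 4, 0, 8, 5, 7]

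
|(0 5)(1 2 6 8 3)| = 10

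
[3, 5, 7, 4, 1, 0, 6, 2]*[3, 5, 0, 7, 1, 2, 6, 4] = [7, 2, 4, 1, 5, 3, 6, 0]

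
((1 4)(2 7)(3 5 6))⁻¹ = (1 4)(2 7)(3 6 5)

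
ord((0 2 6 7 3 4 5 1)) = 8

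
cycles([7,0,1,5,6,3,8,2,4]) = (0 7 2 1)(3 5)(4 6 8)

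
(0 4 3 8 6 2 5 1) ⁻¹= (0 1 5 2 6 8 3 4) 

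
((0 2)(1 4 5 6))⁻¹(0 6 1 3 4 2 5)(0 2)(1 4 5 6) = (0 6 2 1 4 3 5)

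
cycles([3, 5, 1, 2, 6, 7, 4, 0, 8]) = (0 3 2 1 5 7)(4 6)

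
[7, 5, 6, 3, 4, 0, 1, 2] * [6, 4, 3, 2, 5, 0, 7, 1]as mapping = [0→1, 1→0, 2→7, 3→2, 4→5, 5→6, 6→4, 7→3]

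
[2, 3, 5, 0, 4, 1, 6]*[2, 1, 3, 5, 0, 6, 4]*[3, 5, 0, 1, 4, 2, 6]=[1, 2, 6, 0, 3, 5, 4]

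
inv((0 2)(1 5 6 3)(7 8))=(0 2)(1 3 6 5)(7 8)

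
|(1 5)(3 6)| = 2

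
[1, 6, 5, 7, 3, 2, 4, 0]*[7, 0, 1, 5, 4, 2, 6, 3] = [0, 6, 2, 3, 5, 1, 4, 7]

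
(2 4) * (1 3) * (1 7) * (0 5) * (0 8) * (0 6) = (0 5 8 6)(1 3 7)(2 4)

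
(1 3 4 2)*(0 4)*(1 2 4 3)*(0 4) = (0 3 4)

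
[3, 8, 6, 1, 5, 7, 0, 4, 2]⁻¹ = [6, 3, 8, 0, 7, 4, 2, 5, 1]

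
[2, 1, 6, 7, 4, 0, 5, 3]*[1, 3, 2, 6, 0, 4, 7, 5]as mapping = [0→2, 1→3, 2→7, 3→5, 4→0, 5→1, 6→4, 7→6]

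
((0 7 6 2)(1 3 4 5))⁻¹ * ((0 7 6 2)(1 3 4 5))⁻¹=(0 6)(1 4)(2 7)(3 5)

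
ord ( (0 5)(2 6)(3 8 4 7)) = 4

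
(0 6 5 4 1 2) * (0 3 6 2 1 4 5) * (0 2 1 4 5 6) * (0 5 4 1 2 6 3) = (0 2)(3 5)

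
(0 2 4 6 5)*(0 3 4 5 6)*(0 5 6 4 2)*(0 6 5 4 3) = (0 6 3 2 5)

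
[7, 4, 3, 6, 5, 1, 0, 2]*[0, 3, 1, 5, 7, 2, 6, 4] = [4, 7, 5, 6, 2, 3, 0, 1]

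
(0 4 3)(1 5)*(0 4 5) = (0 5 1)(3 4)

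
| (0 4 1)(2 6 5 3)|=12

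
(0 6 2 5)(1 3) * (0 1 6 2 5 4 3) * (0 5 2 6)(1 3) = (0 6 2 4 1 5 3)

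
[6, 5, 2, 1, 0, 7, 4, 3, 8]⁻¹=[4, 3, 2, 7, 6, 1, 0, 5, 8]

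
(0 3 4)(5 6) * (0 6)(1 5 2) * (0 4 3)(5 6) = (1 6 2)(4 5)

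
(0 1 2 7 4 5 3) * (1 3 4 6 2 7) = (0 3)(1 7 6 2)(4 5)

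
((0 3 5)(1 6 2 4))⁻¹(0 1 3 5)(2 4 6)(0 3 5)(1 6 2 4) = (0 3 6 5)(1 2 4)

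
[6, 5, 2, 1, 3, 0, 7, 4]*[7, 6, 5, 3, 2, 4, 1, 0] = [1, 4, 5, 6, 3, 7, 0, 2]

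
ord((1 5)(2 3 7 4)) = 4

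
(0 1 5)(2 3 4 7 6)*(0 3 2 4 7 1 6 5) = (0 6 4 1)(3 7 5)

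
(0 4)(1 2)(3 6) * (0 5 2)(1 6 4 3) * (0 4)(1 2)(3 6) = (0 6 2 3)(1 4 5)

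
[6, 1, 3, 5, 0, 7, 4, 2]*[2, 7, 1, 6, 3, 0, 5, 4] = [5, 7, 6, 0, 2, 4, 3, 1]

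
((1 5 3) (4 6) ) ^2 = (1 3 5) 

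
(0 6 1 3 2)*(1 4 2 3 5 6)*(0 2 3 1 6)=(0 6 4 3 1 5)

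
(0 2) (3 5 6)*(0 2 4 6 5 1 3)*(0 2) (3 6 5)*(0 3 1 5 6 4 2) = (0 2 3 5 1 4 6) 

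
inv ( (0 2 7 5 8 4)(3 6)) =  (0 4 8 5 7 2)(3 6)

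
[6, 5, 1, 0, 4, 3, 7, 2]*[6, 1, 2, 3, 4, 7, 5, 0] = [5, 7, 1, 6, 4, 3, 0, 2]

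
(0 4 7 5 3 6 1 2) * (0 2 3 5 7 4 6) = (0 6 1 3)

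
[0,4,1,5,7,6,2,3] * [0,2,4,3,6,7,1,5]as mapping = [0→0,1→6,2→2,3→7,4→5,5→1,6→4,7→3]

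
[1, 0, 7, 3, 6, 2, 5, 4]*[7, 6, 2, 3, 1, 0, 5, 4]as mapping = [0→6, 1→7, 2→4, 3→3, 4→5, 5→2, 6→0, 7→1]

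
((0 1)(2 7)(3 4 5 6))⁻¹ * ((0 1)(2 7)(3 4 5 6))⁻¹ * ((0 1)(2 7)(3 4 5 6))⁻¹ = (0 1)(2 7)(3 4 5 6)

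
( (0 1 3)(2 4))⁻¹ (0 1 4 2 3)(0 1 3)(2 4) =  (0 1 3 2 4)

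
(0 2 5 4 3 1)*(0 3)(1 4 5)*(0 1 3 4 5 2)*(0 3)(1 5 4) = (0 3 4 5 2)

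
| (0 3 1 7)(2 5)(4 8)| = 4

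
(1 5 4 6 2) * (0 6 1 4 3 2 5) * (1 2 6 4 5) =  (0 4 2 5 3 6 1)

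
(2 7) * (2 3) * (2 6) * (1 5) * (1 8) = (1 5 8)(2 7 3 6)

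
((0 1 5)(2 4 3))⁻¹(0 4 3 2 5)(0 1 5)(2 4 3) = (0 1 3 2 4)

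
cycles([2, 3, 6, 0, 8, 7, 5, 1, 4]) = (0 2 6 5 7 1 3)(4 8)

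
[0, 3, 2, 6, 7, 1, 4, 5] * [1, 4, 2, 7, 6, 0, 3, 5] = [1, 7, 2, 3, 5, 4, 6, 0]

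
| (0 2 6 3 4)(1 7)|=10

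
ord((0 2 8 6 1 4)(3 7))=6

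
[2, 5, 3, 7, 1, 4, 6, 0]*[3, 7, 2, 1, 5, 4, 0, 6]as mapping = [0→2, 1→4, 2→1, 3→6, 4→7, 5→5, 6→0, 7→3]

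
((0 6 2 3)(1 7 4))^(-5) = (0 3 2 6)(1 7 4)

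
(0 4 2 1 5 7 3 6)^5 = (0 7 2 6 5 4 3 1)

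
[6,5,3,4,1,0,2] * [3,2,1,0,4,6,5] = [5,6,0,4,2,3,1]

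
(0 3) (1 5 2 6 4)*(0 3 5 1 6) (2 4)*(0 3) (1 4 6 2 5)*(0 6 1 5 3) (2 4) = (0 5 1 2) (3 6) 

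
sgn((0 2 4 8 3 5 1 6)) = -1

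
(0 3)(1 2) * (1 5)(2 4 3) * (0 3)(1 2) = (0 1 4)(2 5)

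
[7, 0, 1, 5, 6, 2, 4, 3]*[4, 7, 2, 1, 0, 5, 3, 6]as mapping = [0→6, 1→4, 2→7, 3→5, 4→3, 5→2, 6→0, 7→1]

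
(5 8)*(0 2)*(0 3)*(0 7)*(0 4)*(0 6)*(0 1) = (0 2 3 7 4 6 1)(5 8)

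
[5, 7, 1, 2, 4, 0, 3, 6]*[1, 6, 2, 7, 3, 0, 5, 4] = [0, 4, 6, 2, 3, 1, 7, 5]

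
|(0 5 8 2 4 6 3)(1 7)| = 14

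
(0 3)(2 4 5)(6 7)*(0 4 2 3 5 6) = (0 5 3 4 6 7)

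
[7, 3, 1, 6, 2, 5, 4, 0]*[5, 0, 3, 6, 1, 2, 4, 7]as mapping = [0→7, 1→6, 2→0, 3→4, 4→3, 5→2, 6→1, 7→5]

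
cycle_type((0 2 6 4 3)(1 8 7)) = 3.5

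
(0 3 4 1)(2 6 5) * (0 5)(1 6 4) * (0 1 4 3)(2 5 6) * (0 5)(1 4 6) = (0 5)(2 3 6 4)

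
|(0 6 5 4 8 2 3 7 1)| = 9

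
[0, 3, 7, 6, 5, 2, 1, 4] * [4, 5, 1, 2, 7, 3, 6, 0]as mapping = [0→4, 1→2, 2→0, 3→6, 4→3, 5→1, 6→5, 7→7]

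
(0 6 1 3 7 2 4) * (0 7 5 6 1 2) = (0 1 3 5 6 2 4 7)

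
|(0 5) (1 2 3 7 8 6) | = 6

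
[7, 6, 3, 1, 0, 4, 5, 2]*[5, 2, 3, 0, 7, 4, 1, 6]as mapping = [0→6, 1→1, 2→0, 3→2, 4→5, 5→7, 6→4, 7→3]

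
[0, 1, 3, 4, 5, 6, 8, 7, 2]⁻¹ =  [0, 1, 8, 2, 3, 4, 5, 7, 6]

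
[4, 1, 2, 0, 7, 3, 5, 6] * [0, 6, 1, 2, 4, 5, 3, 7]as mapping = [0→4, 1→6, 2→1, 3→0, 4→7, 5→2, 6→5, 7→3]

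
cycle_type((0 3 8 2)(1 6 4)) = 3.4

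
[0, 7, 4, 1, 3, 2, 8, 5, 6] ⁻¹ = [0, 3, 5, 4, 2, 7, 8, 1, 6] 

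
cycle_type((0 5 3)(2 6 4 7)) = 3.4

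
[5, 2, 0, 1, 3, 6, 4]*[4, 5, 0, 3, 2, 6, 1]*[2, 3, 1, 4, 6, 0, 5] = [5, 2, 6, 0, 4, 3, 1]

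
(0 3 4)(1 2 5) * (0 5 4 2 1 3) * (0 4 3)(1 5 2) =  (0 4 2 3 1 5)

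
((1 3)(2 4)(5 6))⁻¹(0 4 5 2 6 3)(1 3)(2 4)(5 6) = (0 2 6 4 5 1)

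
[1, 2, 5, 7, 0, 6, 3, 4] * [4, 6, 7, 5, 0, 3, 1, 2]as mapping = [0→6, 1→7, 2→3, 3→2, 4→4, 5→1, 6→5, 7→0]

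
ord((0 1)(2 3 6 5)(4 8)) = 4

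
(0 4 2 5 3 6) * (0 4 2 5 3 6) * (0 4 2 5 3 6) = (0 5)(2 6)(3 4)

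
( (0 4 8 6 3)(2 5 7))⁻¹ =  (0 3 6 8 4)(2 7 5)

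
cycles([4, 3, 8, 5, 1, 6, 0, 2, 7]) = (0 4 1 3 5 6)(2 8 7)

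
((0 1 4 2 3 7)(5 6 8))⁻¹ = (0 7 3 2 4 1)(5 8 6)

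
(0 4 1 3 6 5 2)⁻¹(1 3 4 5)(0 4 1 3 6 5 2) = (1 2 3 6)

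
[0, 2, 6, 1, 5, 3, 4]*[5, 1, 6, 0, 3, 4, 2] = [5, 6, 2, 1, 4, 0, 3]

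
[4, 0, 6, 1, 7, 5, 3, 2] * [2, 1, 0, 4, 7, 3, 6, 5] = [7, 2, 6, 1, 5, 3, 4, 0]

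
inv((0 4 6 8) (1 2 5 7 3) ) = (0 8 6 4) (1 3 7 5 2) 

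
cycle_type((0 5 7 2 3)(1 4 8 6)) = 4.5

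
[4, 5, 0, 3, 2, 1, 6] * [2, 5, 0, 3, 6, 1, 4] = [6, 1, 2, 3, 0, 5, 4]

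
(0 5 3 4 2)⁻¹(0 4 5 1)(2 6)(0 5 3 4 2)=(0 6)(1 5 2 3)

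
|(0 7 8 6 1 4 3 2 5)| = 9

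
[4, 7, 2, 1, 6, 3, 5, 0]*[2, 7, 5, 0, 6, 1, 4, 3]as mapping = [0→6, 1→3, 2→5, 3→7, 4→4, 5→0, 6→1, 7→2]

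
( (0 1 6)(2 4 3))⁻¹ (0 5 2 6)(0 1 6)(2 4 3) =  (0 1 5 4)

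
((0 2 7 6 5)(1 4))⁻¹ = (0 5 6 7 2)(1 4)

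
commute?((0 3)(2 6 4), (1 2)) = no:(0 3)(2 6 4)*(1 2) = (0 3)(1 2 6 4), (1 2)*(0 3)(2 6 4) = (0 3)(1 6 4 2)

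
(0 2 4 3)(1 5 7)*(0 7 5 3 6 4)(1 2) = (0 1 3 7 2)(4 6)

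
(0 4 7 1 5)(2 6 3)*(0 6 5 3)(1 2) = (0 4 7 2 5 6)(1 3)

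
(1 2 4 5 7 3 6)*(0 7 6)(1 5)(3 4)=(0 7 4 1 2 3)(5 6)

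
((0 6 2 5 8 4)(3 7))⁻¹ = (0 4 8 5 2 6)(3 7)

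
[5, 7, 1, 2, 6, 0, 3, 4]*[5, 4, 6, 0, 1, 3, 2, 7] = [3, 7, 4, 6, 2, 5, 0, 1]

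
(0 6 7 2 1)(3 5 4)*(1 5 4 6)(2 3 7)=(0 1)(2 5 6)(3 4 7)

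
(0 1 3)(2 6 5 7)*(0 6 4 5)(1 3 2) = (0 3 6)(1 2 4 5 7)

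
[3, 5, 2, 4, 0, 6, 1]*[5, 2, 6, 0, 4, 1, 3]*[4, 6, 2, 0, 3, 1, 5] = [4, 6, 5, 3, 1, 0, 2]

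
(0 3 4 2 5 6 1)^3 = (0 2 1 4 6 3 5)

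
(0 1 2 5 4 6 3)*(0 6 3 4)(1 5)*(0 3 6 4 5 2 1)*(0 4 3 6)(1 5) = (0 2 4)(1 5 6)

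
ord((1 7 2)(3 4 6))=3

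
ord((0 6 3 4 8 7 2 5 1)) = 9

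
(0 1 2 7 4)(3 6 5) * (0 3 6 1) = (1 2 7 4 3)(5 6)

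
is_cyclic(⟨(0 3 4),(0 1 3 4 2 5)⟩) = no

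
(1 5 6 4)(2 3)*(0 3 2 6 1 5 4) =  (0 3 6)(1 4 5)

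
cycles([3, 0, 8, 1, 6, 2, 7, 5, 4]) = (0 3 1)(2 8 4 6 7 5)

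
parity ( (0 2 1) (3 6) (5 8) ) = even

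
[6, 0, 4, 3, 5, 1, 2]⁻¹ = [1, 5, 6, 3, 2, 4, 0]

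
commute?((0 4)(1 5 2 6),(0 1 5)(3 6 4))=no:(0 4)(1 5 2 6)*(0 1 5)(3 6 4)=(0 3 6 5 2 4 1),(0 1 5)(3 6 4)*(0 4)(1 5 2 6)=(0 5 4 3 1 2 6)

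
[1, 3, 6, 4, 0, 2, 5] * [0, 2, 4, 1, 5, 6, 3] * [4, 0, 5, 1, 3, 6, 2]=[5, 0, 1, 6, 4, 3, 2]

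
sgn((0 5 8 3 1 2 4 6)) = -1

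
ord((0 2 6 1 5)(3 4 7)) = 15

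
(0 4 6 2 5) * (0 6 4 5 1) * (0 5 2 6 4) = (0 2 1 5 4)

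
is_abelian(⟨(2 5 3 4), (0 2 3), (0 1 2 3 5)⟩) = no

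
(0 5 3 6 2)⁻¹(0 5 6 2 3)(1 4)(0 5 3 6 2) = (0 6 5 3 2)(1 4)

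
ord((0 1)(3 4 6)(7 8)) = 6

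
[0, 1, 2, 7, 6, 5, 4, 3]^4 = [0, 1, 2, 3, 4, 5, 6, 7]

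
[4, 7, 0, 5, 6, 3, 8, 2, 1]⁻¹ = [2, 8, 7, 5, 0, 3, 4, 1, 6]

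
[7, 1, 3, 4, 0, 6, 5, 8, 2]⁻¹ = [4, 1, 8, 2, 3, 6, 5, 0, 7]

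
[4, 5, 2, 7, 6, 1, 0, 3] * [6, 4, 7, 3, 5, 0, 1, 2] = [5, 0, 7, 2, 1, 4, 6, 3]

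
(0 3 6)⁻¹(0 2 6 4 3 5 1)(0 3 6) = (0 4 6 5 1 3 2)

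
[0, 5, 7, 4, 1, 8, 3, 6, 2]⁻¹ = [0, 4, 8, 6, 3, 1, 7, 2, 5]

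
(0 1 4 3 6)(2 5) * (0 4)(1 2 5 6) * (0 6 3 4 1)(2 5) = (0 5 2 3)(1 6)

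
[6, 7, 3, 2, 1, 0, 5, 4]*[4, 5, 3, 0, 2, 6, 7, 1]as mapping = [0→7, 1→1, 2→0, 3→3, 4→5, 5→4, 6→6, 7→2]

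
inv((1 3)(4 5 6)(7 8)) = (1 3)(4 6 5)(7 8)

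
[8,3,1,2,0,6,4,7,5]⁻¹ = [4,2,3,1,6,8,5,7,0]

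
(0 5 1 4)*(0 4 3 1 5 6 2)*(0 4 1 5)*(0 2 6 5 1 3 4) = (0 5 2)(1 4 3)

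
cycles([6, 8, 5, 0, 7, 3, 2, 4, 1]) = (0 6 2 5 3)(1 8)(4 7)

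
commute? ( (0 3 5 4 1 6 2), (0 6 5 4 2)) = no: (0 3 5 4 1 6 2) * (0 6 5 4 2) = (0 3 4 1 5 2 6), (0 6 5 4 2) * (0 3 5 4 1 6 2) = (0 2 3 5 1 6 4)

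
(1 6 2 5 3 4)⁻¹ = (1 4 3 5 2 6)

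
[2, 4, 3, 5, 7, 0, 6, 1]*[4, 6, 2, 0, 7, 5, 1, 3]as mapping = [0→2, 1→7, 2→0, 3→5, 4→3, 5→4, 6→1, 7→6]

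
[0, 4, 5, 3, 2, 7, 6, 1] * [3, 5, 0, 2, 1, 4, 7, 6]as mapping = [0→3, 1→1, 2→4, 3→2, 4→0, 5→6, 6→7, 7→5]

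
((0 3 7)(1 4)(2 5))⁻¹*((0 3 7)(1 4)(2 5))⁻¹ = (0 3 7)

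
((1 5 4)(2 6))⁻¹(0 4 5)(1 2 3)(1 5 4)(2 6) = (0 1 4)(3 5 6)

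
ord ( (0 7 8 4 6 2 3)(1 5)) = 14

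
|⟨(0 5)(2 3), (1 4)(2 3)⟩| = 4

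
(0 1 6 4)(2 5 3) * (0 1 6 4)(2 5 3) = (0 6)(1 4)(2 3 5)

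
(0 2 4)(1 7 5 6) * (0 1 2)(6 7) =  (1 6 2 4)(5 7)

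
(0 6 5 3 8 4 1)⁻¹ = (0 1 4 8 3 5 6)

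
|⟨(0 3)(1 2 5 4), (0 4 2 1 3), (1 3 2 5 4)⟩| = 360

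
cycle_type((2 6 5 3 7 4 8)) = 7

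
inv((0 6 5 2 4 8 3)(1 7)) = (0 3 8 4 2 5 6)(1 7)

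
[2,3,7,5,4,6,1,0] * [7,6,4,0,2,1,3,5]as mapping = [0→4,1→0,2→5,3→1,4→2,5→3,6→6,7→7]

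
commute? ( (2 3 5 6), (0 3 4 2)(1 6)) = no: (2 3 5 6) * (0 3 4 2)(1 6) = (0 3 5 1 6)(2 4), (0 3 4 2)(1 6) * (2 3 5 6) = (0 5 6 1 2)(3 4)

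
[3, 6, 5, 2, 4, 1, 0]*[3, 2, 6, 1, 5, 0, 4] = [1, 4, 0, 6, 5, 2, 3]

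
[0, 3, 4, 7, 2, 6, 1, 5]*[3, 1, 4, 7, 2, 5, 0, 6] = [3, 7, 2, 6, 4, 0, 1, 5]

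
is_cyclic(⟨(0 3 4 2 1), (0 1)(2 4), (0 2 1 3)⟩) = no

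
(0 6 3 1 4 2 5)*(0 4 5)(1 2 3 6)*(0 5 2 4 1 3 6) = (0 3 4 6)(1 2 5)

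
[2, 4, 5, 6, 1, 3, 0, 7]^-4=[2, 1, 5, 6, 4, 3, 0, 7]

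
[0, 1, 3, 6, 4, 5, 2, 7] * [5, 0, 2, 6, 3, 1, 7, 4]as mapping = [0→5, 1→0, 2→6, 3→7, 4→3, 5→1, 6→2, 7→4]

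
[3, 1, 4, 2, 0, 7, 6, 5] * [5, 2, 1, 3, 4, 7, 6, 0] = [3, 2, 4, 1, 5, 0, 6, 7]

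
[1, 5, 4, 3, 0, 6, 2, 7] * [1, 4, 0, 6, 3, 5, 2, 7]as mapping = [0→4, 1→5, 2→3, 3→6, 4→1, 5→2, 6→0, 7→7]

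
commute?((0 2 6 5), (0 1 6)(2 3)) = no:(0 2 6 5)*(0 1 6)(2 3) = (0 3 2)(1 6 5), (0 1 6)(2 3)*(0 2 6 5) = (0 1 5)(2 3 6)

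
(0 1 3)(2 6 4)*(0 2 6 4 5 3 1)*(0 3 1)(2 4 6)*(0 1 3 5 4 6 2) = (0 5 3 6 4)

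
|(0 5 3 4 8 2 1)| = 7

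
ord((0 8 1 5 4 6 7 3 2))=9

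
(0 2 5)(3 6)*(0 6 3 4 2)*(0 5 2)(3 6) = (0 5 3 6 4)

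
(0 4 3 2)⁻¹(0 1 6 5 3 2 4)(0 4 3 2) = (0 3 4 1 6 5 2)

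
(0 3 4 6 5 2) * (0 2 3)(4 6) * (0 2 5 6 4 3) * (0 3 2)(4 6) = (2 5 3 6 4)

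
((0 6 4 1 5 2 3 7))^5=(0 2 4 7 5 6 3 1)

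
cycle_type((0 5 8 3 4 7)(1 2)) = 2.6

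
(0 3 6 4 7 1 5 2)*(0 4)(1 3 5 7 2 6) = (0 5 6)(1 7 3)(2 4)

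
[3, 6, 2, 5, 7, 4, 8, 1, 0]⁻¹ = [8, 7, 2, 0, 5, 3, 1, 4, 6]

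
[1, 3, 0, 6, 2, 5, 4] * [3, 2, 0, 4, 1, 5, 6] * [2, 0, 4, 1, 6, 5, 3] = [4, 6, 1, 3, 2, 5, 0]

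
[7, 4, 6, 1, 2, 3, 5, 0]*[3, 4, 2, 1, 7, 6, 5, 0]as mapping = [0→0, 1→7, 2→5, 3→4, 4→2, 5→1, 6→6, 7→3]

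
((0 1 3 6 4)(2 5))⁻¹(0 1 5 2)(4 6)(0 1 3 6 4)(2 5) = (0 4)(1 3 2 5)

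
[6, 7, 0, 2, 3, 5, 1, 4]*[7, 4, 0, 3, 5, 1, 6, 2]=[6, 2, 7, 0, 3, 1, 4, 5]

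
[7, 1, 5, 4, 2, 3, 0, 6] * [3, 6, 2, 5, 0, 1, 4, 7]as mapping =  [0→7, 1→6, 2→1, 3→0, 4→2, 5→5, 6→3, 7→4]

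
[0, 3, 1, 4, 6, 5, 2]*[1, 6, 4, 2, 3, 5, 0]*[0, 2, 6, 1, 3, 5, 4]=[2, 6, 4, 1, 0, 5, 3]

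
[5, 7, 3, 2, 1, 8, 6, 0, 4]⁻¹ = [7, 4, 3, 2, 8, 0, 6, 1, 5]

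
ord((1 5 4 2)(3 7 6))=12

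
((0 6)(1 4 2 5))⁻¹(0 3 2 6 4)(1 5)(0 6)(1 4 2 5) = (0 2 6 3 5)(1 4)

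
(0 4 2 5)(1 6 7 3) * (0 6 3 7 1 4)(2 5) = (1 3 4 5 6)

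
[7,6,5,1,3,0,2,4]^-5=[3,5,7,2,6,4,0,1]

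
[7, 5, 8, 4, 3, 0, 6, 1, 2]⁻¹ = [5, 7, 8, 4, 3, 1, 6, 0, 2]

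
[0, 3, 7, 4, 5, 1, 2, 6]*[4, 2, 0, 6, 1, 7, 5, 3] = [4, 6, 3, 1, 7, 2, 0, 5]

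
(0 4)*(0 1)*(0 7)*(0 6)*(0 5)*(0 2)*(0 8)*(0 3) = (0 4 1 7 6 5 2 8 3)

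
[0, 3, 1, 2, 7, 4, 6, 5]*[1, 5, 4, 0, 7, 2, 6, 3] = [1, 0, 5, 4, 3, 7, 6, 2]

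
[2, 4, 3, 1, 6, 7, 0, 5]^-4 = [3, 6, 1, 4, 0, 5, 2, 7]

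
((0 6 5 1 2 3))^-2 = (0 2 5)(1 6 3)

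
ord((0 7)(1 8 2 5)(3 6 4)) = 12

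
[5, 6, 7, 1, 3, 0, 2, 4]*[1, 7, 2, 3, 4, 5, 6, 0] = [5, 6, 0, 7, 3, 1, 2, 4]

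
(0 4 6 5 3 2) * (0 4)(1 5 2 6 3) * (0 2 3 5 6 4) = (0 2)(1 6 3 4 5)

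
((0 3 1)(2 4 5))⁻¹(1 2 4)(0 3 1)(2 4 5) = (0 4 5)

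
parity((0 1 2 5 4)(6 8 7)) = even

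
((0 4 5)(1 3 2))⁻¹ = (0 5 4)(1 2 3)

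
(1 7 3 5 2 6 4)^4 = (1 2 7 6 3 4 5)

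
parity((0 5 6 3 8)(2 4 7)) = even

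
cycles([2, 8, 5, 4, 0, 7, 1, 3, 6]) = (0 2 5 7 3 4)(1 8 6)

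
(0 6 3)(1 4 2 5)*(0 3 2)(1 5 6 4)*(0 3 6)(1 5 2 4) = (0 1 5 2)(3 6 4)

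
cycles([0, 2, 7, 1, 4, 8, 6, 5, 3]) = (1 2 7 5 8 3)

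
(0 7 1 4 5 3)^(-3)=(0 4)(1 3)(5 7)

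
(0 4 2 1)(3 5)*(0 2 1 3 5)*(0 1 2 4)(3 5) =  (1 4 2 5 3)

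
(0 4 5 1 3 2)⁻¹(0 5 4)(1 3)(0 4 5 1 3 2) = (1 5 4)(2 3)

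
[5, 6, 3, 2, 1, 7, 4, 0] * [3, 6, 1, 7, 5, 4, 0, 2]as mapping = [0→4, 1→0, 2→7, 3→1, 4→6, 5→2, 6→5, 7→3]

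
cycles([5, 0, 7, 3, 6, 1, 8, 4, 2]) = (0 5 1)(2 7 4 6 8)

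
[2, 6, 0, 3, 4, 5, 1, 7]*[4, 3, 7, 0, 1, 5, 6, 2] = [7, 6, 4, 0, 1, 5, 3, 2]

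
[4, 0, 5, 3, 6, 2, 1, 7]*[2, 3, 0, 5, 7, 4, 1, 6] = [7, 2, 4, 5, 1, 0, 3, 6] 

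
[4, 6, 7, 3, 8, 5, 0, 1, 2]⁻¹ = [6, 7, 8, 3, 0, 5, 1, 2, 4]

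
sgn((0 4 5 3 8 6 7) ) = 1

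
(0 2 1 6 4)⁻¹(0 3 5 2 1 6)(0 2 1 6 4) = (1 6 4 2 3 5)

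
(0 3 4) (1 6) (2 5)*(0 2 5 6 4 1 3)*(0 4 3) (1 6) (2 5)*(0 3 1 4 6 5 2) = (0 6 3 5) (2 4) 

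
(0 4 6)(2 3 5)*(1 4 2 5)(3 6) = (0 2 6)(1 4 3)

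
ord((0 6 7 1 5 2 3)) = 7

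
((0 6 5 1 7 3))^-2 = (0 7 5)(1 6 3)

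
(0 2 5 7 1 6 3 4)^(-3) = (0 6 5 4 1 2 3 7)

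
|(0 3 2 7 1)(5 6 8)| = 15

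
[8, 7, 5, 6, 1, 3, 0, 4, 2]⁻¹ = [6, 4, 8, 5, 7, 2, 3, 1, 0]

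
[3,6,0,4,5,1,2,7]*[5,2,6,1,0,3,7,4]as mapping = [0→1,1→7,2→5,3→0,4→3,5→2,6→6,7→4]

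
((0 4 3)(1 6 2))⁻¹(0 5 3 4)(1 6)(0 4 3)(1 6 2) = (0 3 4 5)(2 6)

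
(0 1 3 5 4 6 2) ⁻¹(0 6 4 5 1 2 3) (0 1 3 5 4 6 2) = (0 5 1 2 6 4 3) 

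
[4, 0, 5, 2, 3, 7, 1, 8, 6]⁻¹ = [1, 6, 3, 4, 0, 2, 8, 5, 7]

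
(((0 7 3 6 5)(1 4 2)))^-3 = (0 3 5 7 6)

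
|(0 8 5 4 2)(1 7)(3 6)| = 10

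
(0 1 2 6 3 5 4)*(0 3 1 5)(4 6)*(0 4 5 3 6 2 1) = (0 3 4 6)(2 5)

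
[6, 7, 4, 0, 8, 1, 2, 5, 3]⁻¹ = [3, 5, 6, 8, 2, 7, 0, 1, 4]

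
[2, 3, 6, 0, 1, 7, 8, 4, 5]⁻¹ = [3, 4, 0, 1, 7, 8, 2, 5, 6]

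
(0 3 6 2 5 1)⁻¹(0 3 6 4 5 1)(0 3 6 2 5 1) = (0 3 6 2 4 1)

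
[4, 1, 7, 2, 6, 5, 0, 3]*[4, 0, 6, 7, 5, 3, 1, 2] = [5, 0, 2, 6, 1, 3, 4, 7]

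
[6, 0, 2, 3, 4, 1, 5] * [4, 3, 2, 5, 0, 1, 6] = [6, 4, 2, 5, 0, 3, 1]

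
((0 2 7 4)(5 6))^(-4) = ()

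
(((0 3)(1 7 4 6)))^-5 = (0 3)(1 6 4 7)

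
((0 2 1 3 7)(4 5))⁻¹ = (0 7 3 1 2)(4 5)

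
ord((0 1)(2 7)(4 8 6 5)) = 4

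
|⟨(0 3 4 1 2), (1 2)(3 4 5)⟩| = 720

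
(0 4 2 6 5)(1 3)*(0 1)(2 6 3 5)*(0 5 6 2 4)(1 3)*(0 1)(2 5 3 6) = (0 1 2)(4 5 6)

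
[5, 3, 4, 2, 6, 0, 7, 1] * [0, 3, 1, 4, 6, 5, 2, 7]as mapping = [0→5, 1→4, 2→6, 3→1, 4→2, 5→0, 6→7, 7→3]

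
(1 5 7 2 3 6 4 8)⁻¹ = (1 8 4 6 3 2 7 5)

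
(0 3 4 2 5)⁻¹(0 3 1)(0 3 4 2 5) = (1 3 4)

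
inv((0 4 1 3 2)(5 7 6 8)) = (0 2 3 1 4)(5 8 6 7)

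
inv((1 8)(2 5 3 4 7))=(1 8)(2 7 4 3 5)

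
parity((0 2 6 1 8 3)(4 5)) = even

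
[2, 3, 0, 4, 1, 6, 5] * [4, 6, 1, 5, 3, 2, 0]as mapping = [0→1, 1→5, 2→4, 3→3, 4→6, 5→0, 6→2]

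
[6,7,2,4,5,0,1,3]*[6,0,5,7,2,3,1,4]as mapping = [0→1,1→4,2→5,3→2,4→3,5→6,6→0,7→7]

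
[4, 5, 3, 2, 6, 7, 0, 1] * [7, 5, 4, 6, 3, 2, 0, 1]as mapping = [0→3, 1→2, 2→6, 3→4, 4→0, 5→1, 6→7, 7→5]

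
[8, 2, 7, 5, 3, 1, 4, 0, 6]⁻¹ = [7, 5, 1, 4, 6, 3, 8, 2, 0]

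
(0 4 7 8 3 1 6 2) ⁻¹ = (0 2 6 1 3 8 7 4) 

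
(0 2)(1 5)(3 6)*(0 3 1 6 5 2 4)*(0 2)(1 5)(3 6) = (0 4 2 6 5 3 1)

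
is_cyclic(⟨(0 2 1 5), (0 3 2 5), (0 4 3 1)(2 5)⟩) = no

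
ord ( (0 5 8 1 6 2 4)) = 7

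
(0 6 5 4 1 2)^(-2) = (0 1 5)(2 4 6)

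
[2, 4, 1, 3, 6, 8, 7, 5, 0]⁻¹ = [8, 2, 0, 3, 1, 7, 4, 6, 5]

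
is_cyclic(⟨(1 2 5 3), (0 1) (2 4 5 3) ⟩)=no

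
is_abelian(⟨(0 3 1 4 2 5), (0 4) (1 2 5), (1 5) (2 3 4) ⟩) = no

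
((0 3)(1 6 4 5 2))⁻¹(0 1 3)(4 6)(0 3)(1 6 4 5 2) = (0 3 6)(4 5)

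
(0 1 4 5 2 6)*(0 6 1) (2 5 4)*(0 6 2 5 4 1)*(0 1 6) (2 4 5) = (1 2) (4 6) 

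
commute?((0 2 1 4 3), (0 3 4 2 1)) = no:(0 2 1 4 3)*(0 3 4 2 1) = (0 1 2), (0 3 4 2 1)*(0 2 1 4 3) = (1 2 4)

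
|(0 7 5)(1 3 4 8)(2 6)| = 12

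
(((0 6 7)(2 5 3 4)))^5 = (0 7 6)(2 5 3 4)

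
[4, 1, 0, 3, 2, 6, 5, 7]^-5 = [4, 1, 0, 3, 2, 6, 5, 7]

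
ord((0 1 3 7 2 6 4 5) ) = 8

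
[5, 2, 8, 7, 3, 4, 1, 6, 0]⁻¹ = [8, 6, 1, 4, 5, 0, 7, 3, 2]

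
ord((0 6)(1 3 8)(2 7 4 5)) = 12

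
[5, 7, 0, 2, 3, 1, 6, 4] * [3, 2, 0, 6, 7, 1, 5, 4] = [1, 4, 3, 0, 6, 2, 5, 7]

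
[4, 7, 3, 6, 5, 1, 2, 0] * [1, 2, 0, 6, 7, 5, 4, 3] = [7, 3, 6, 4, 5, 2, 0, 1]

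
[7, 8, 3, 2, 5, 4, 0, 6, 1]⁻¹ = [6, 8, 3, 2, 5, 4, 7, 0, 1]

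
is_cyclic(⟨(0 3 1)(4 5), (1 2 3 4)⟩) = no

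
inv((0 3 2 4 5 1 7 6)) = (0 6 7 1 5 4 2 3)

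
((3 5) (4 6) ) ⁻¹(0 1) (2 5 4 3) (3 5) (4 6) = (0 1) (2 3 6 5) 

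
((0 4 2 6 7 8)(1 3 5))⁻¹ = (0 8 7 6 2 4)(1 5 3)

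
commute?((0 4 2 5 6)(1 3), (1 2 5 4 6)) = no:(0 4 2 5 6)(1 3) * (1 2 5 4 6) = (0 6)(1 3 2 4 5), (1 2 5 4 6) * (0 4 2 5 6)(1 3) = (0 4)(1 5 2 6 3)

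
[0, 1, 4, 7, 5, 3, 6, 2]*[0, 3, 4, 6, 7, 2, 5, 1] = [0, 3, 7, 1, 2, 6, 5, 4]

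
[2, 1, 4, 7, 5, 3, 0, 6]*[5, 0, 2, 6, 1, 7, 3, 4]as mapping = [0→2, 1→0, 2→1, 3→4, 4→7, 5→6, 6→5, 7→3]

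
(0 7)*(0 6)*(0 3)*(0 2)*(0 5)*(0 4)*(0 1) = (0 7 6 3 2 5 4 1)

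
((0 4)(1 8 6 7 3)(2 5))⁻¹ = (0 4)(1 3 7 6 8)(2 5)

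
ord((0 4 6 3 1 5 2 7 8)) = 9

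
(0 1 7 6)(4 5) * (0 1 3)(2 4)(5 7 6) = (0 3)(1 6)(2 4 7 5)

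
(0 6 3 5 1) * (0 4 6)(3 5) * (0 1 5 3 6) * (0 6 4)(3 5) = (0 1)(3 4 6 5)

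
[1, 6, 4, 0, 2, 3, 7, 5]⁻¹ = [3, 0, 4, 5, 2, 7, 1, 6]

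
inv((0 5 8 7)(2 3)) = (0 7 8 5)(2 3)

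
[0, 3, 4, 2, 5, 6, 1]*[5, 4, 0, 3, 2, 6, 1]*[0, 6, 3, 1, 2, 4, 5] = [4, 1, 3, 0, 5, 6, 2]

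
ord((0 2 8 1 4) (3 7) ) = 10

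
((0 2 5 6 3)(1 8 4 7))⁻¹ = (0 3 6 5 2)(1 7 4 8)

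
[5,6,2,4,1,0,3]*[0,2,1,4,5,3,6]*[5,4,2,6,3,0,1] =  [6,1,4,0,2,5,3]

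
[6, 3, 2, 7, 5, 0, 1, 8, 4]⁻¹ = [5, 6, 2, 1, 8, 4, 0, 3, 7]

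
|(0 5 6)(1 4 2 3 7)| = 15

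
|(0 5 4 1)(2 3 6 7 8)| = 20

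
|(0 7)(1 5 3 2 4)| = 10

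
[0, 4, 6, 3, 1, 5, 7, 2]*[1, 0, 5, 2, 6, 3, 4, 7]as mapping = [0→1, 1→6, 2→4, 3→2, 4→0, 5→3, 6→7, 7→5]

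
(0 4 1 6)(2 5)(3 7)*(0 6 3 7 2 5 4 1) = (0 1 3 2 4)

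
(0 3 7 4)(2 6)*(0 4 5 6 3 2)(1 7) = (0 2 3 1 7 5 6)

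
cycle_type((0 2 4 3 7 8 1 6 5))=9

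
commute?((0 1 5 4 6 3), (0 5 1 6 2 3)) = no:(0 1 5 4 6 3)*(0 5 1 6 2 3) = (0 6)(2 3 5 4), (0 5 1 6 2 3)*(0 1 5 4 6 3) = (0 4 6 2)(1 3)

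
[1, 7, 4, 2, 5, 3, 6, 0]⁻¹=[7, 0, 3, 5, 2, 4, 6, 1]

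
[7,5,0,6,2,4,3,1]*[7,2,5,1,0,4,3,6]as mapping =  [0→6,1→4,2→7,3→3,4→5,5→0,6→1,7→2]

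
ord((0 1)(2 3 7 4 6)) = 10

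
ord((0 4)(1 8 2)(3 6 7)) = 6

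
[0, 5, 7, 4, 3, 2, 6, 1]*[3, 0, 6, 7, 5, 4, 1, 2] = [3, 4, 2, 5, 7, 6, 1, 0]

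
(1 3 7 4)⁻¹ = (1 4 7 3)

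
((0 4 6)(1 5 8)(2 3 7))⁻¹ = (0 6 4)(1 8 5)(2 7 3)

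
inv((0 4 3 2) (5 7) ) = (0 2 3 4) (5 7) 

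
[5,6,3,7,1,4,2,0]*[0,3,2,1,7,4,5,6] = [4,5,1,6,3,7,2,0] 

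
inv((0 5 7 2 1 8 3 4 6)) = (0 6 4 3 8 1 2 7 5)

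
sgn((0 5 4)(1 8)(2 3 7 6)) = 1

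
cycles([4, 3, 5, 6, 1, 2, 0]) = (0 4 1 3 6)(2 5)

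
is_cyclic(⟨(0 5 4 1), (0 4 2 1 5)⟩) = no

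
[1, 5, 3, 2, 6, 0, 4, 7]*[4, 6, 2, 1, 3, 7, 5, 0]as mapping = [0→6, 1→7, 2→1, 3→2, 4→5, 5→4, 6→3, 7→0]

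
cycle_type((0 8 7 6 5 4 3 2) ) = 8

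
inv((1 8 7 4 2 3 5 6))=(1 6 5 3 2 4 7 8)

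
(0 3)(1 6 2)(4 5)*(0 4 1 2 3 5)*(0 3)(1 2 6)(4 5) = (0 4 3 5 2 6)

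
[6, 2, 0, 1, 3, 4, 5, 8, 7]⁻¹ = [2, 3, 1, 4, 5, 6, 0, 8, 7]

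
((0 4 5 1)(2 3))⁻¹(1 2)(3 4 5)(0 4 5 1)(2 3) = (0 3)(1 2 5)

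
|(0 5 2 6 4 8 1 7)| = 8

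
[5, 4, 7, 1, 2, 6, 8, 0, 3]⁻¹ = [7, 3, 4, 8, 1, 0, 5, 2, 6]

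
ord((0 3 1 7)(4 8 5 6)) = 4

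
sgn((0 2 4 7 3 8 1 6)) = -1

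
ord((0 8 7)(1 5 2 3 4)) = 15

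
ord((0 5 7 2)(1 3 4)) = 12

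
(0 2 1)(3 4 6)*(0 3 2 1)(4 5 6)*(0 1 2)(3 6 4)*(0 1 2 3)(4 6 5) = (0 3 4)(1 5 6)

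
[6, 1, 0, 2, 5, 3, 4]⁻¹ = [2, 1, 3, 5, 6, 4, 0]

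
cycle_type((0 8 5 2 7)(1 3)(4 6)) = 2^2.5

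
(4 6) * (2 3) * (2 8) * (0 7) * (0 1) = (0 7 1)(2 3 8)(4 6)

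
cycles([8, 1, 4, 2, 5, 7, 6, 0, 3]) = (0 8 3 2 4 5 7)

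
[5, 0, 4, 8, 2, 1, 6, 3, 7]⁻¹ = [1, 5, 4, 7, 2, 0, 6, 8, 3]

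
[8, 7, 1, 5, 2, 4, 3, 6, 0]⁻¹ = [8, 2, 4, 6, 5, 3, 7, 1, 0]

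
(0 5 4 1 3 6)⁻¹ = (0 6 3 1 4 5)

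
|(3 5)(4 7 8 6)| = 4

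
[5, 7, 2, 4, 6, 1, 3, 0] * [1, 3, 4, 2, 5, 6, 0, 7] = [6, 7, 4, 5, 0, 3, 2, 1] 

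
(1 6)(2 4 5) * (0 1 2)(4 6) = (0 1 4 5)(2 6)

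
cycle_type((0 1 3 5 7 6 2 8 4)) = 9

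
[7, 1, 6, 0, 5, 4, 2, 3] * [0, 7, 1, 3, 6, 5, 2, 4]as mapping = [0→4, 1→7, 2→2, 3→0, 4→5, 5→6, 6→1, 7→3]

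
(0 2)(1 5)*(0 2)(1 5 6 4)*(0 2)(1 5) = (0 2)(1 6 4 5)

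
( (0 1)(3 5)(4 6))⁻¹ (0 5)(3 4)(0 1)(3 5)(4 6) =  (1 3)(5 6)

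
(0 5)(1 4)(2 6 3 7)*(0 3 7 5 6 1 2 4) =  (0 6 7 4 2 1)(3 5)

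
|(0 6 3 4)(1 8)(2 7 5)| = 12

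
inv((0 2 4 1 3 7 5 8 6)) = (0 6 8 5 7 3 1 4 2)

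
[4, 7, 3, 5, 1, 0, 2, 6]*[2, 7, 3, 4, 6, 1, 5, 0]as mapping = [0→6, 1→0, 2→4, 3→1, 4→7, 5→2, 6→3, 7→5]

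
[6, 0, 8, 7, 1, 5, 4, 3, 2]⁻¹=[1, 4, 8, 7, 6, 5, 0, 3, 2]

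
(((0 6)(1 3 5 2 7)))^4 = (1 7 2 5 3)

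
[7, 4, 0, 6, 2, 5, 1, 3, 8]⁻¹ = [2, 6, 4, 7, 1, 5, 3, 0, 8]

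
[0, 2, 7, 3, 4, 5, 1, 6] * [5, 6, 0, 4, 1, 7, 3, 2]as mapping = [0→5, 1→0, 2→2, 3→4, 4→1, 5→7, 6→6, 7→3]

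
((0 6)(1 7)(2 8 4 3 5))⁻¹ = (0 6)(1 7)(2 5 3 4 8)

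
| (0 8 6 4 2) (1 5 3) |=15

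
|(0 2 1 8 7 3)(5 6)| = 6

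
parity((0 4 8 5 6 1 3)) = even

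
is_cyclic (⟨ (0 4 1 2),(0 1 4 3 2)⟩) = no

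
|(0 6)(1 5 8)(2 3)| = 6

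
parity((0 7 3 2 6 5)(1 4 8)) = odd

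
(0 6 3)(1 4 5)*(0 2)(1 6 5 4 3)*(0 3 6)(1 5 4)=(0 4 1 6 5)(2 3)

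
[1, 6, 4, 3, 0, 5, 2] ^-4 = [1, 6, 4, 3, 0, 5, 2] 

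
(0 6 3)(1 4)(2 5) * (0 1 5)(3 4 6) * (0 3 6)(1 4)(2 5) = (0 6 1)(2 3 4)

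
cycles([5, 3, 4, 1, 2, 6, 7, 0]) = (0 5 6 7)(1 3)(2 4)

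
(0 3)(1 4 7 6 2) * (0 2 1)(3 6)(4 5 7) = (0 6 1 5 7 3 2)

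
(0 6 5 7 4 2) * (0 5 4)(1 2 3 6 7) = (0 7)(1 2 5)(3 6 4)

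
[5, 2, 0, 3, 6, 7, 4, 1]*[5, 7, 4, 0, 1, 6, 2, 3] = [6, 4, 5, 0, 2, 3, 1, 7]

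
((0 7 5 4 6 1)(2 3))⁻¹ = (0 1 6 4 5 7)(2 3)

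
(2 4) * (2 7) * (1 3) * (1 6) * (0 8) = (0 8)(1 3 6)(2 4 7)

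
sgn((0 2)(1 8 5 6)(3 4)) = -1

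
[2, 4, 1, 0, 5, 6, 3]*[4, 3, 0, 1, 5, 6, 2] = [0, 5, 3, 4, 6, 2, 1]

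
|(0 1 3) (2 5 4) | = 3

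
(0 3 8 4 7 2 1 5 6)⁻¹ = (0 6 5 1 2 7 4 8 3)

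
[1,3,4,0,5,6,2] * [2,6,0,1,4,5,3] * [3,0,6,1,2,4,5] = [5,0,2,6,4,1,3]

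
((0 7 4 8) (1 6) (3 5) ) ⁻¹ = (0 8 4 7) (1 6) (3 5) 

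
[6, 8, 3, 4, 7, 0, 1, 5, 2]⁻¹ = [5, 6, 8, 2, 3, 7, 0, 4, 1]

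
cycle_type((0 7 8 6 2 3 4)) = 7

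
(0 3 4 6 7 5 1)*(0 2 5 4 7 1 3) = (1 2 5 3 7 4 6) 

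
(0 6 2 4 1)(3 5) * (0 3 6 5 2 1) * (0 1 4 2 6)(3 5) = (0 3 6 4 1 5)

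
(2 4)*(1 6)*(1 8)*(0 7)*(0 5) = (0 7 5)(1 6 8)(2 4)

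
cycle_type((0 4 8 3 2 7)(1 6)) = 2.6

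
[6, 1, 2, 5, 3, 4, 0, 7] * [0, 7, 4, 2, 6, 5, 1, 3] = [1, 7, 4, 5, 2, 6, 0, 3]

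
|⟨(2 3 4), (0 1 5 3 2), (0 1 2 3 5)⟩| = 360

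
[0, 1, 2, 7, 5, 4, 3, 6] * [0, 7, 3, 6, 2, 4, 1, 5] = [0, 7, 3, 5, 4, 2, 6, 1]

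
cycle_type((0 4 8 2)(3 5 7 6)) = 4^2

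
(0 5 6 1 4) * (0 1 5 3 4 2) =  (0 3 4 1 2)(5 6)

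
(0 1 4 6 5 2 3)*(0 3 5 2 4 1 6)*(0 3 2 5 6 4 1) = (0 4 3 2 6 5 1)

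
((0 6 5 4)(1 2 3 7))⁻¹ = (0 4 5 6)(1 7 3 2)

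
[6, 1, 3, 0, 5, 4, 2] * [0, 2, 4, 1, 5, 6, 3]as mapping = [0→3, 1→2, 2→1, 3→0, 4→6, 5→5, 6→4]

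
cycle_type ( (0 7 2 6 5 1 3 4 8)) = 9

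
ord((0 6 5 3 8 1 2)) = 7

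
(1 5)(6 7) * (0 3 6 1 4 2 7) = (0 3 6)(1 5 4 2 7)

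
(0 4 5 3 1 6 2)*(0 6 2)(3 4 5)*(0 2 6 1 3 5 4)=(0 4 5)(1 6 2)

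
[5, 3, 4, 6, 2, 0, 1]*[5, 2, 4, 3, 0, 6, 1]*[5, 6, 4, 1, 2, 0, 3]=[3, 1, 5, 6, 2, 0, 4]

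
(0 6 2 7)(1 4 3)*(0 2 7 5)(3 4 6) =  (0 3 1 6 7 2 5)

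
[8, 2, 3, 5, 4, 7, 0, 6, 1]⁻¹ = [6, 8, 1, 2, 4, 3, 7, 5, 0]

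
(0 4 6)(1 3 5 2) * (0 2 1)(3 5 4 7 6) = (0 7 6 2)(1 5)(3 4)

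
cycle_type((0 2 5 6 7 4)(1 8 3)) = 3.6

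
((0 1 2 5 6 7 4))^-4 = (0 5 4 2 7 1 6)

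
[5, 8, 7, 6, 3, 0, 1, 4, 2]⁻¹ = [5, 6, 8, 4, 7, 0, 3, 2, 1]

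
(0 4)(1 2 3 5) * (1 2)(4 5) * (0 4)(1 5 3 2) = (0 3)(1 5)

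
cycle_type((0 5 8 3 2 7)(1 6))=2.6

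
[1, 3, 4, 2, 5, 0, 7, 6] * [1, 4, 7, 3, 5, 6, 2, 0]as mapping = [0→4, 1→3, 2→5, 3→7, 4→6, 5→1, 6→0, 7→2]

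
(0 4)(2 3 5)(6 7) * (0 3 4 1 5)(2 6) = (0 1 5 6 7 2 4 3)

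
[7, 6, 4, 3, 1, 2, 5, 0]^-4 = [0, 6, 4, 3, 1, 2, 5, 7]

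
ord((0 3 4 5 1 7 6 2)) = 8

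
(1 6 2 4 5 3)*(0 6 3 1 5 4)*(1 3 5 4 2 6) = (0 1 5 3 4 2)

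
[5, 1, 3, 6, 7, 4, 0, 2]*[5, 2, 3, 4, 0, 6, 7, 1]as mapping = [0→6, 1→2, 2→4, 3→7, 4→1, 5→0, 6→5, 7→3]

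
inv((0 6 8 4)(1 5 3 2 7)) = (0 4 8 6)(1 7 2 3 5)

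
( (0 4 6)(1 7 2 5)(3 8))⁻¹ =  (0 6 4)(1 5 2 7)(3 8)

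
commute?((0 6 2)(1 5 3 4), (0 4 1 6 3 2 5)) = no:(0 6 2)(1 5 3 4) * (0 4 1 6 3 2 5) = (0 3 1)(2 4 6 5), (0 4 1 6 3 2 5) * (0 6 2)(1 5 3 4) = (0 1 2 3)(4 5 6)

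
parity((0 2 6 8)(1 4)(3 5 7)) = even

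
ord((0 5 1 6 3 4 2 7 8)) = 9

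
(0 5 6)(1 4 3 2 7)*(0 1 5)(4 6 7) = (1 6)(2 4 3)(5 7)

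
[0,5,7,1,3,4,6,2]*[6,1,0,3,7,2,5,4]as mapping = [0→6,1→2,2→4,3→1,4→3,5→7,6→5,7→0]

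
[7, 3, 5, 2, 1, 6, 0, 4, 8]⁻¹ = [6, 4, 3, 1, 7, 2, 5, 0, 8]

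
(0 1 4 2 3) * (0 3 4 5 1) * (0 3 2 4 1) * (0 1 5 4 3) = (1 4 3 2 5)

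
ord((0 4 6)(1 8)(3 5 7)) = 6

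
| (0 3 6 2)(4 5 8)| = 12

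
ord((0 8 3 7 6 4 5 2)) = 8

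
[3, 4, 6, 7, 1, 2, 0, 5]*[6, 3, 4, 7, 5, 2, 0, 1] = [7, 5, 0, 1, 3, 4, 6, 2]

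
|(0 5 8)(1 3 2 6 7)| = 15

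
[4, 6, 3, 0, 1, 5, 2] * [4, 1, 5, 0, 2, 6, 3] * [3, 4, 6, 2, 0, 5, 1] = [6, 2, 3, 0, 4, 1, 5]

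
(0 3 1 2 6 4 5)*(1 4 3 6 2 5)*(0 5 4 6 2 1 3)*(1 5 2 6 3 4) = (0 6)(2 5)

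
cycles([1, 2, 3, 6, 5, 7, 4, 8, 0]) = (0 1 2 3 6 4 5 7 8)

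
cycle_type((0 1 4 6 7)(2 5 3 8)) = 4.5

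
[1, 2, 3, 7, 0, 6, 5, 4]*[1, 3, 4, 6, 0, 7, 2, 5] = [3, 4, 6, 5, 1, 2, 7, 0]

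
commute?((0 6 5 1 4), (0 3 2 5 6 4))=no:(0 6 5 1 4) * (0 3 2 5 6 4)=(0 4 3 2 5 1), (0 3 2 5 6 4) * (0 6 5 1 4)=(0 3 2 1 4 6)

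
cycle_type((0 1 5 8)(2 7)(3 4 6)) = 2.3.4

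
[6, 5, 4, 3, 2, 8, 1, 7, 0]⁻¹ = [8, 6, 4, 3, 2, 1, 0, 7, 5]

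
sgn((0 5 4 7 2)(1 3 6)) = 1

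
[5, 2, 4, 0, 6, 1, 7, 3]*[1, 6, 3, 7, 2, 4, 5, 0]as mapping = [0→4, 1→3, 2→2, 3→1, 4→5, 5→6, 6→0, 7→7]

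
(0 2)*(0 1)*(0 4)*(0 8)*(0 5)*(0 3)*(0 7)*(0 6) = (0 2 1 4 8 5 3 7 6) 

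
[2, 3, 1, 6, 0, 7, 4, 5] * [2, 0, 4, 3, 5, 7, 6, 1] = [4, 3, 0, 6, 2, 1, 5, 7]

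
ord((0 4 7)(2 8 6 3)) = 12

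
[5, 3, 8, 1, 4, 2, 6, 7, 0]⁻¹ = [8, 3, 5, 1, 4, 0, 6, 7, 2]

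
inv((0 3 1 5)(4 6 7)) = (0 5 1 3)(4 7 6)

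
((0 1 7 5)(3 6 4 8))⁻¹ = (0 5 7 1)(3 8 4 6)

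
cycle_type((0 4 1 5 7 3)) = 6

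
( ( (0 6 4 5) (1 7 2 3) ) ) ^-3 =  (0 6 4 5) (1 7 2 3) 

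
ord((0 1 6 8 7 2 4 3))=8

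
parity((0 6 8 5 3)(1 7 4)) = even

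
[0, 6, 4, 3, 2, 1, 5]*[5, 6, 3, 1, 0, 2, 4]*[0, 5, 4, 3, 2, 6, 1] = [6, 2, 0, 5, 3, 1, 4]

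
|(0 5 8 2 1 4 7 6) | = 8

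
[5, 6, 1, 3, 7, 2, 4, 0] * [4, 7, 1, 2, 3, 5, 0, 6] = [5, 0, 7, 2, 6, 1, 3, 4]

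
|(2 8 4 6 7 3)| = 6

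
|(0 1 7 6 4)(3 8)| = 10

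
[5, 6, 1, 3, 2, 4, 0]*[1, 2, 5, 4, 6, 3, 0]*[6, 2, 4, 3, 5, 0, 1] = [3, 6, 4, 5, 0, 1, 2]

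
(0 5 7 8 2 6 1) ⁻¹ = (0 1 6 2 8 7 5) 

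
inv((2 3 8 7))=(2 7 8 3)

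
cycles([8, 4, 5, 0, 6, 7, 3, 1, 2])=(0 8 2 5 7 1 4 6 3)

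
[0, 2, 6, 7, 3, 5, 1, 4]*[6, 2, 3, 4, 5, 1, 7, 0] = [6, 3, 7, 0, 4, 1, 2, 5]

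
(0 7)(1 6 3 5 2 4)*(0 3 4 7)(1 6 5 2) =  (1 5)(2 7 3)(4 6)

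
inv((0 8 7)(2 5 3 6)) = (0 7 8)(2 6 3 5)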